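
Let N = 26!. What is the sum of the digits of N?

81

26! = 403291461126605635584000000
Sum of its 27 digits: 81.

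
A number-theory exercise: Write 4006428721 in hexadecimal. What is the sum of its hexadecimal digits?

61

4006428721 in base 16 is EECD4031.
Digit sum: 14+14+12+13+4+0+3+1 = 61.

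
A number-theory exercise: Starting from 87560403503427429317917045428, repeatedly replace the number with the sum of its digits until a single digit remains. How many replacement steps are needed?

87560403503427429317917045428 → 120 → 3 (2 steps)

2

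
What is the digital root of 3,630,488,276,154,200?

5

3+6+3+0+4+8+8+2+7+6+1+5+4+2+0+0 = 59
5+9 = 14
1+4 = 5
(Equivalently, 3,630,488,276,154,200 mod 9 = 5.)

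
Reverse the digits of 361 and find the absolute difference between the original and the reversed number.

Reverse of 361 is 163.
|361 − 163| = 198

198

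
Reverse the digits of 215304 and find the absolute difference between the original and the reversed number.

188208

Reverse of 215304 is 403512.
|215304 − 403512| = 188208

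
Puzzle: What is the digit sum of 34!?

144

34! = 295232799039604140847618609643520000000
Sum of its 39 digits: 144.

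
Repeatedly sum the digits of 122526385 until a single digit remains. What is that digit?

7

1+2+2+5+2+6+3+8+5 = 34
3+4 = 7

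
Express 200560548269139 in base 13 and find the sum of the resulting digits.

200560548269139 in base 13 is 87BAA1761C536.
Digit sum: 8+7+11+10+10+1+7+6+1+12+5+3+6 = 87.

87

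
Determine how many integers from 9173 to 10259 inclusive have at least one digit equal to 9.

The integers in [9173, 10259] that have at least one digit equal to 9: 9173, 9174, 9175, 9176, 9177, 9178, …, 10249, 10259.
871 qualify.

871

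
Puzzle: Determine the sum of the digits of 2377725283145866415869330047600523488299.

2+3+7+7+7+2+5+2+8+3+1+4+5+8+6+6+4+1+5+8+6+9+3+3+0+0+4+7+6+0+0+5+2+3+4+8+8+2+9+9 = 182

182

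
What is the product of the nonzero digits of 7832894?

7×8×3×2×8×9×4 = 96768

96768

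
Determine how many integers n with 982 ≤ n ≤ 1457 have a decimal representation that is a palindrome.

The integers in [982, 1457] that have a decimal representation that is a palindrome: 989, 999, 1001, 1111, 1221, 1331, 1441.
7 qualify.

7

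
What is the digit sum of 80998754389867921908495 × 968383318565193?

189

80998754389867921908495 × 968383318565193 = 78437842575707292789385900873638014535
Sum of its 38 digits: 189.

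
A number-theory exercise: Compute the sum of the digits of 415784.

29

4+1+5+7+8+4 = 29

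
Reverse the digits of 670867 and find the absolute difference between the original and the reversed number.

Reverse of 670867 is 768076.
|670867 − 768076| = 97209

97209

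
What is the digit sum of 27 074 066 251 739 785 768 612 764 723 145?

148

2+7+0+7+4+0+6+6+2+5+1+7+3+9+7+8+5+7+6+8+6+1+2+7+6+4+7+2+3+1+4+5 = 148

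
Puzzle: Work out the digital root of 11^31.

The digital root of n equals n mod 9 (or 9 when 9 | n), so we need 11^31 mod 9.
11^31 ≡ 2 (mod 9), so the digital root is 2.

2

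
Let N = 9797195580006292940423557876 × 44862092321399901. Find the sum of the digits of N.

9797195580006292940423557876 × 44862092321399901 = 439522692601053363963892302829566991414170276
Sum of its 45 digits: 198.

198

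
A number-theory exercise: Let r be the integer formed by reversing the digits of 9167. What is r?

7619

Reversing 9167 gives 7619.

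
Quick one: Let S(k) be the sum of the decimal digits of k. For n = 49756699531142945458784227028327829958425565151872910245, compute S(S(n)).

10

First digit sum: 271.
2+7+1 = 10.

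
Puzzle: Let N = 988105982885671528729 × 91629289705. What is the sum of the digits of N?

175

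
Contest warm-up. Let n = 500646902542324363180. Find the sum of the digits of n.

5+0+0+6+4+6+9+0+2+5+4+2+3+2+4+3+6+3+1+8+0 = 73

73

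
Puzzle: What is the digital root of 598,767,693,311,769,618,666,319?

7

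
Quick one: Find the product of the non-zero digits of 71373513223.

7×1×3×7×3×5×1×3×2×2×3 = 79380

79380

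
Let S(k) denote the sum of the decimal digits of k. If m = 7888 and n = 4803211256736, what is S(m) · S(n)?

1488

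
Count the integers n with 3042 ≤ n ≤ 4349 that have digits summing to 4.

2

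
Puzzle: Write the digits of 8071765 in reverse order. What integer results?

5671708

Reversing 8071765 gives 5671708.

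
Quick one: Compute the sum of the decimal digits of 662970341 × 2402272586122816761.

144

662970341 × 2402272586122816761 = 1592635475596795695920685501
Sum of its 28 digits: 144.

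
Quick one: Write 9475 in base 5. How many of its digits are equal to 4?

1

9475 in base 5 is 300400.
The digit 4 appears 1 time.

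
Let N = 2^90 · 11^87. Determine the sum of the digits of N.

2^90 · 11^87 = 4941550278614249664826441677395327876672860900424225759276348946204362002198818470943472804744909448521544557609877504
Sum of its 118 digits: 548.

548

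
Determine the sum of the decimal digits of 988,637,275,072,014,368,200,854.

9+8+8+6+3+7+2+7+5+0+7+2+0+1+4+3+6+8+2+0+0+8+5+4 = 105

105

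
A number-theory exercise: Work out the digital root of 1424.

2

1+4+2+4 = 11
1+1 = 2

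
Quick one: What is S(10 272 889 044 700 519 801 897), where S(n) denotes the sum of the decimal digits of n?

1+0+2+7+2+8+8+9+0+4+4+7+0+0+5+1+9+8+0+1+8+9+7 = 100

100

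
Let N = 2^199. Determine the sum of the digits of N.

254

2^199 = 803469022129495137770981046170581301261101496891396417650688
Sum of its 60 digits: 254.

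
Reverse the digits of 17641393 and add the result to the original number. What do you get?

Reverse of 17641393 is 39314671.
17641393 + 39314671 = 56956064

56956064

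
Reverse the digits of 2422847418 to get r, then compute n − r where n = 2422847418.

Reverse of 2422847418 is 8147482242.
2422847418 − 8147482242 = -5724634824

-5724634824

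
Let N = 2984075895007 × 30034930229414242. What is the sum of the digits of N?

115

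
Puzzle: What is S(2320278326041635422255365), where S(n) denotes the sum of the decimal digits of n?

88

2+3+2+0+2+7+8+3+2+6+0+4+1+6+3+5+4+2+2+2+5+5+3+6+5 = 88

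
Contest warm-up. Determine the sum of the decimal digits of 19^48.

19^48 = 23997878253756106444997335735942416102218125380085922630082241
Sum of its 62 digits: 262.

262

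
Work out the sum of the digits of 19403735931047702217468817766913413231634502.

1+9+4+0+3+7+3+5+9+3+1+0+4+7+7+0+2+2+1+7+4+6+8+8+1+7+7+6+6+9+1+3+4+1+3+2+3+1+6+3+4+5+0+2 = 175

175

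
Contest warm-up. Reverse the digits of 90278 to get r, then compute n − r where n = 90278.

3069

Reverse of 90278 is 87209.
90278 − 87209 = 3069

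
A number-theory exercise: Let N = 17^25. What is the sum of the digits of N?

152

17^25 = 5770627412348402378939569991057
Sum of its 31 digits: 152.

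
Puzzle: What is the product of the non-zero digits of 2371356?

3780

2×3×7×1×3×5×6 = 3780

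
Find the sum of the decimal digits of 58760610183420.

5+8+7+6+0+6+1+0+1+8+3+4+2+0 = 51

51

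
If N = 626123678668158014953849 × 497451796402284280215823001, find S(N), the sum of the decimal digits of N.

230

626123678668158014953849 × 497451796402284280215823001 = 311466348723481805949690239462063924123262567680849
Sum of its 51 digits: 230.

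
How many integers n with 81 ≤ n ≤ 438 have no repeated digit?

264

The integers in [81, 438] that have no repeated digit: 81, 82, 83, 84, 85, 86, …, 437, 438.
264 qualify.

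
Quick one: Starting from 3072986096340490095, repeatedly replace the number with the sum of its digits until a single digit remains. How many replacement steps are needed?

3

3072986096340490095 → 84 → 12 → 3 (3 steps)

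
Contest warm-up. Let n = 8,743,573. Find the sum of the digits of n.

8+7+4+3+5+7+3 = 37

37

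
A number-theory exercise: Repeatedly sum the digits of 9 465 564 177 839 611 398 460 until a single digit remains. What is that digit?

4

9+4+6+5+5+6+4+1+7+7+8+3+9+6+1+1+3+9+8+4+6+0 = 112
1+1+2 = 4
(Equivalently, 9 465 564 177 839 611 398 460 mod 9 = 4.)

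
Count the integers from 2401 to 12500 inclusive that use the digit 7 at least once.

3458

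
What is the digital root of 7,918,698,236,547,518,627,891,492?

7+9+1+8+6+9+8+2+3+6+5+4+7+5+1+8+6+2+7+8+9+1+4+9+2 = 137
1+3+7 = 11
1+1 = 2
(Equivalently, 7,918,698,236,547,518,627,891,492 mod 9 = 2.)

2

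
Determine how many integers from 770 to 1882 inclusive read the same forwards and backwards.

32

The integers in [770, 1882] that read the same forwards and backwards: 777, 787, 797, 808, 818, 828, …, 1771, 1881.
32 qualify.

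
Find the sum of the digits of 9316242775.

9+3+1+6+2+4+2+7+7+5 = 46

46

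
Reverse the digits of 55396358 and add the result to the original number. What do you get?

140765713

Reverse of 55396358 is 85369355.
55396358 + 85369355 = 140765713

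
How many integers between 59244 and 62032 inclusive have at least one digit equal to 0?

The integers in [59244, 62032] that have at least one digit equal to 0: 59250, 59260, 59270, 59280, 59290, 59300, …, 62031, 62032.
1442 qualify.

1442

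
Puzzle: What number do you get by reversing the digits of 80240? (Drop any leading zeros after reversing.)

4208

Reversing 80240 gives 4208.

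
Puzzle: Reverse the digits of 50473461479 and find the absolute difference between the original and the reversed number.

46942975926

Reverse of 50473461479 is 97416437405.
|50473461479 − 97416437405| = 46942975926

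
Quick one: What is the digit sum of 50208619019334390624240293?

95

5+0+2+0+8+6+1+9+0+1+9+3+3+4+3+9+0+6+2+4+2+4+0+2+9+3 = 95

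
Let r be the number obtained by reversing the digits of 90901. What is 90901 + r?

101810

Reverse of 90901 is 10909.
90901 + 10909 = 101810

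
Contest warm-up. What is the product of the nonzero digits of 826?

8×2×6 = 96

96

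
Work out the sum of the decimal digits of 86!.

86! = 24227095383672732381765523203441259715284870552429381750838764496720162249742450276789464634901319465571660595200000000000000000000
Sum of its 131 digits: 495.

495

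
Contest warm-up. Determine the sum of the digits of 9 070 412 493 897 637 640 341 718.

113

9+0+7+0+4+1+2+4+9+3+8+9+7+6+3+7+6+4+0+3+4+1+7+1+8 = 113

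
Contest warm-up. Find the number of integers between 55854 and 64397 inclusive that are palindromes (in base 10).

86

The integers in [55854, 64397] that are palindromes (in base 10): 55855, 55955, 56065, 56165, 56265, 56365, …, 64246, 64346.
86 qualify.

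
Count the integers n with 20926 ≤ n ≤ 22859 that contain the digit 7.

527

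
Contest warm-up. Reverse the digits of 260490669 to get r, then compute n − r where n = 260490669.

-705603393

Reverse of 260490669 is 966094062.
260490669 − 966094062 = -705603393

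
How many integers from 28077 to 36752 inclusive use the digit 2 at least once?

4507

The integers in [28077, 36752] that use the digit 2 at least once: 28077, 28078, 28079, 28080, 28081, 28082, …, 36742, 36752.
4507 qualify.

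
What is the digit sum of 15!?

45

15! = 1307674368000
Sum of its 13 digits: 45.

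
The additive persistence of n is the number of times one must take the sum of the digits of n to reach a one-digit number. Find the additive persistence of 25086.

25086 → 21 → 3 (2 steps)

2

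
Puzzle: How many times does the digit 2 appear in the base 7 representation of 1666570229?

5

1666570229 in base 7 is 56204420222.
The digit 2 appears 5 times.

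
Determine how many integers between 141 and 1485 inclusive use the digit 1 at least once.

The integers in [141, 1485] that use the digit 1 at least once: 141, 142, 143, 144, 145, 146, …, 1484, 1485.
697 qualify.

697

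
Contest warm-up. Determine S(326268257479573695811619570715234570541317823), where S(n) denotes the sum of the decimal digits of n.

202

3+2+6+2+6+8+2+5+7+4+7+9+5+7+3+6+9+5+8+1+1+6+1+9+5+7+0+7+1+5+2+3+4+5+7+0+5+4+1+3+1+7+8+2+3 = 202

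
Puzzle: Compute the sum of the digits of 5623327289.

47

5+6+2+3+3+2+7+2+8+9 = 47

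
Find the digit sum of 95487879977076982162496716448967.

192

9+5+4+8+7+8+7+9+9+7+7+0+7+6+9+8+2+1+6+2+4+9+6+7+1+6+4+4+8+9+6+7 = 192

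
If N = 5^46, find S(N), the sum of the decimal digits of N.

5^46 = 142108547152020037174224853515625
Sum of its 33 digits: 112.

112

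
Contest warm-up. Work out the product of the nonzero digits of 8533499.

116640

8×5×3×3×4×9×9 = 116640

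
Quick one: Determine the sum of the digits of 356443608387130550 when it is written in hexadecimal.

110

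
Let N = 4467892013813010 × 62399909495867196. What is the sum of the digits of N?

162

4467892013813010 × 62399909495867196 = 278796057299239651936340537019960
Sum of its 33 digits: 162.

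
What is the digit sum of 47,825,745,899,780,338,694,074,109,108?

4+7+8+2+5+7+4+5+8+9+9+7+8+0+3+3+8+6+9+4+0+7+4+1+0+9+1+0+8 = 146

146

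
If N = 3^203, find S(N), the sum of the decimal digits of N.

3^203 = 7171577699648618772147095694966049924389303221641651391313523966955497254335158940848386874188027
Sum of its 97 digits: 477.

477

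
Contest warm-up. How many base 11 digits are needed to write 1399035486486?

12

1399035486486 in base 11 is 49A367071A90, which has 12 digits.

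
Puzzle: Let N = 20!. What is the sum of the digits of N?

54

20! = 2432902008176640000
Sum of its 19 digits: 54.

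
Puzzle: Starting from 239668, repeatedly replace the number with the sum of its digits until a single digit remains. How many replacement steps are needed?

2

239668 → 34 → 7 (2 steps)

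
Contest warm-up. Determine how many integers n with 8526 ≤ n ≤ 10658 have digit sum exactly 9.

43

The integers in [8526, 10658] that have digit sum exactly 9: 9000, 10008, 10017, 10026, 10035, 10044, …, 10611, 10620.
43 qualify.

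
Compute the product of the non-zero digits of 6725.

420

6×7×2×5 = 420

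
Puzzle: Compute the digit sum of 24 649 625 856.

57

2+4+6+4+9+6+2+5+8+5+6 = 57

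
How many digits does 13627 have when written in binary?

14

13627 in base 2 is 11010100111011, which has 14 digits.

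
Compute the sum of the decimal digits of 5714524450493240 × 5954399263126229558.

5714524450493240 × 5954399263126229558 = 34026560177133770138048074567187920
Sum of its 35 digits: 142.

142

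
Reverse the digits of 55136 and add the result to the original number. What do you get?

Reverse of 55136 is 63155.
55136 + 63155 = 118291

118291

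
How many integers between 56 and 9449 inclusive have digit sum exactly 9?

214

The integers in [56, 9449] that have digit sum exactly 9: 63, 72, 81, 90, 108, 117, …, 8100, 9000.
214 qualify.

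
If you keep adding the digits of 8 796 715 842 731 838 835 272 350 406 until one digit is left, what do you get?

6

8+7+9+6+7+1+5+8+4+2+7+3+1+8+3+8+8+3+5+2+7+2+3+5+0+4+0+6 = 132
1+3+2 = 6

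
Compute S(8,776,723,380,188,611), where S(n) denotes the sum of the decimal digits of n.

8+7+7+6+7+2+3+3+8+0+1+8+8+6+1+1 = 76

76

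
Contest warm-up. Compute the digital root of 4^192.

1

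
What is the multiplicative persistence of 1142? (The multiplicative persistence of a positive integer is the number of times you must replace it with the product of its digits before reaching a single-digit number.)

1

1142 → 8 (1 step)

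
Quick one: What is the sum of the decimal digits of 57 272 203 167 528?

5+7+2+7+2+2+0+3+1+6+7+5+2+8 = 57

57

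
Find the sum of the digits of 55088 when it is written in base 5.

55088 in base 5 is 3230323.
Digit sum: 3+2+3+0+3+2+3 = 16.

16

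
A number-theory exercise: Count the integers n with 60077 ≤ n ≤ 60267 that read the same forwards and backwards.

2

The integers in [60077, 60267] that read the same forwards and backwards: 60106, 60206.
2 qualify.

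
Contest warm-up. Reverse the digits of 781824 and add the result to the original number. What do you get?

1210011

Reverse of 781824 is 428187.
781824 + 428187 = 1210011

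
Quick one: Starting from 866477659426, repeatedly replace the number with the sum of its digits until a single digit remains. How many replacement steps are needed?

866477659426 → 70 → 7 (2 steps)

2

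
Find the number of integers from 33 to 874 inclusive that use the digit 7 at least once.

242

The integers in [33, 874] that use the digit 7 at least once: 37, 47, 57, 67, 70, 71, …, 873, 874.
242 qualify.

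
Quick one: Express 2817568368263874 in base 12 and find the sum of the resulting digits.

2817568368263874 in base 12 is 224013761834856.
Digit sum: 2+2+4+0+1+3+7+6+1+8+3+4+8+5+6 = 60.

60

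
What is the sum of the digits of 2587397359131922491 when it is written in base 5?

2587397359131922491 in base 5 is 133201040321313000233004431.
Digit sum: 1+3+3+2+0+1+0+4+0+3+2+1+3+1+3+0+0+0+2+3+3+0+0+4+4+3+1 = 47.

47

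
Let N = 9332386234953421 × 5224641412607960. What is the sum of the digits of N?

9332386234953421 × 5224641412607960 = 48758371601590122783072733831160
Sum of its 32 digits: 128.

128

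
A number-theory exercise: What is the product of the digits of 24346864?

2×4×3×4×6×8×6×4 = 110592

110592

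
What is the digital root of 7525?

7+5+2+5 = 19
1+9 = 10
1+0 = 1
(Equivalently, 7525 mod 9 = 1.)

1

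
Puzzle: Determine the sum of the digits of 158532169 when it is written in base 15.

158532169 in base 15 is DDB7764.
Digit sum: 13+13+11+7+7+6+4 = 61.

61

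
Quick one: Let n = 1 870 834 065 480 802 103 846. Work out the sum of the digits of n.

1+8+7+0+8+3+4+0+6+5+4+8+0+8+0+2+1+0+3+8+4+6 = 86

86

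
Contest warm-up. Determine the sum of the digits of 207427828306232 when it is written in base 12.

50

207427828306232 in base 12 is 1B320AA0010048.
Digit sum: 1+11+3+2+0+10+10+0+0+1+0+0+4+8 = 50.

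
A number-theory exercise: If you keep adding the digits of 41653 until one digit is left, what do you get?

1

4+1+6+5+3 = 19
1+9 = 10
1+0 = 1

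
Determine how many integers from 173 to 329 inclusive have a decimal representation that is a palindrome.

15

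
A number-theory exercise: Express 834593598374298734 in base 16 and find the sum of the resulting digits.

834593598374298734 in base 16 is B951274B2EA446E.
Digit sum: 11+9+5+1+2+7+4+11+2+14+10+4+4+6+14 = 104.

104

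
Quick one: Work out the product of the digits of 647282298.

774144

6×4×7×2×8×2×2×9×8 = 774144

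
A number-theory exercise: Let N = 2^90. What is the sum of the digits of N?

2^90 = 1237940039285380274899124224
Sum of its 28 digits: 118.

118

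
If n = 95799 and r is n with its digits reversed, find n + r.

195558

Reverse of 95799 is 99759.
95799 + 99759 = 195558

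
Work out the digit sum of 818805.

30

8+1+8+8+0+5 = 30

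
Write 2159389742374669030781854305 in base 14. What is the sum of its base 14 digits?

162

2159389742374669030781854305 in base 14 is 9596D40324339D15C8D78A2D.
Digit sum: 9+5+9+6+13+4+0+3+2+4+3+3+9+13+1+5+12+8+13+7+8+10+2+13 = 162.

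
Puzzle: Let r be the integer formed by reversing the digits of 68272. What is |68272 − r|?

40986

Reverse of 68272 is 27286.
|68272 − 27286| = 40986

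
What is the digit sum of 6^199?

747

6^199 = 71137537302004566799495815253128955390498124225748238249246513155852154924936623169845356556792849549468802577779354971825744206752932540397335931986640896
Sum of its 155 digits: 747.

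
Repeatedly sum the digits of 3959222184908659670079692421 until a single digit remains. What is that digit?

9

3+9+5+9+2+2+2+1+8+4+9+0+8+6+5+9+6+7+0+0+7+9+6+9+2+4+2+1 = 135
1+3+5 = 9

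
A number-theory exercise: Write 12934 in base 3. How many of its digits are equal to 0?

12934 in base 3 is 122202001.
The digit 0 appears 3 times.

3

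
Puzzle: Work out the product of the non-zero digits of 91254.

9×1×2×5×4 = 360

360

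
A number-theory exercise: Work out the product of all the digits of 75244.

1120

7×5×2×4×4 = 1120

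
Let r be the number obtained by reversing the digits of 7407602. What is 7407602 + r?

Reverse of 7407602 is 2067047.
7407602 + 2067047 = 9474649

9474649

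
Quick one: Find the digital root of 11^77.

5

The digital root of n equals n mod 9 (or 9 when 9 | n), so we need 11^77 mod 9.
11^77 ≡ 5 (mod 9), so the digital root is 5.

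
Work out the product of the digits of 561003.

0

5×6×1×0×0×3 = 0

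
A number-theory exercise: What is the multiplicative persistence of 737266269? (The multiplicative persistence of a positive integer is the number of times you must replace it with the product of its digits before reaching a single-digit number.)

2

737266269 → 1143072 → 0 (2 steps)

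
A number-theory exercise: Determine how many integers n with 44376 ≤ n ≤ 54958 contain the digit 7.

3627

The integers in [44376, 54958] that contain the digit 7: 44376, 44377, 44378, 44379, 44387, 44397, …, 54947, 54957.
3627 qualify.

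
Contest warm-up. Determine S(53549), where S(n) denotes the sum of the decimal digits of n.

26

5+3+5+4+9 = 26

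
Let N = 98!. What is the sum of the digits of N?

639

98! = 9426890448883247745626185743057242473809693764078951663494238777294707070023223798882976159207729119823605850588608460429412647567360000000000000000000000
Sum of its 154 digits: 639.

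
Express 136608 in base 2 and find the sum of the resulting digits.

136608 in base 2 is 100001010110100000.
Digit sum: 1+0+0+0+0+1+0+1+0+1+1+0+1+0+0+0+0+0 = 6.

6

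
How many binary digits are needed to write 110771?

110771 in base 2 is 11011000010110011, which has 17 digits.

17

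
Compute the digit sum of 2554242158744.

2+5+5+4+2+4+2+1+5+8+7+4+4 = 53

53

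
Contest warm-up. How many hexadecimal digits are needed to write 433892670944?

10

433892670944 in base 16 is 650604BDE0, which has 10 digits.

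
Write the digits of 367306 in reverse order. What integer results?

Reversing 367306 gives 603763.

603763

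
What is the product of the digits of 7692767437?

7×6×9×2×7×6×7×4×3×7 = 18670176

18670176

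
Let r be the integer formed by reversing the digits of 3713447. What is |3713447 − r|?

Reverse of 3713447 is 7443173.
|3713447 − 7443173| = 3729726

3729726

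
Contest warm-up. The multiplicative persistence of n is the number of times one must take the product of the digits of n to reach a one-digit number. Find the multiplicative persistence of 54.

54 → 20 → 0 (2 steps)

2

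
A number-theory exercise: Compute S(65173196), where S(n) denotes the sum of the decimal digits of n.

6+5+1+7+3+1+9+6 = 38

38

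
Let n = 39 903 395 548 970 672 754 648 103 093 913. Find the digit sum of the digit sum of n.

First digit sum: 152.
1+5+2 = 8.

8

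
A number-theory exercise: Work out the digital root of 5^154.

4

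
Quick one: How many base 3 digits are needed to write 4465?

4465 in base 3 is 20010101, which has 8 digits.

8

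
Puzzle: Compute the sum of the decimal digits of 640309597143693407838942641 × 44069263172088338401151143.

275

640309597143693407838942641 × 44069263172088338401151143 = 28217972148139288216189297392765539563177658348588663
Sum of its 53 digits: 275.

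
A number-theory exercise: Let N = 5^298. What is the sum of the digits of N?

5^298 = 19636373861190906212383087819945102571900862049997798260446196468748421018886863425840391536149327809108734286260527514052671674441698875611230059296435853809012421857839447714155767243937589228153228759765625
Sum of its 209 digits: 967.

967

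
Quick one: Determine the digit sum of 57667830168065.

68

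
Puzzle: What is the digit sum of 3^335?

693

3^335 = 6848892208188538287483832805385295026551067207348700786053090333322124682953755796517397310844406703021418164138549568090016503923723098786081915834717151161707
Sum of its 160 digits: 693.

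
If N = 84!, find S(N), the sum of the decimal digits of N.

477

84! = 3314240134565353266999387579130131288000666286242049487118846032383059131291716864129885722968716753156177920000000000000000000
Sum of its 127 digits: 477.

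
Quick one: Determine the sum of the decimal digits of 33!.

144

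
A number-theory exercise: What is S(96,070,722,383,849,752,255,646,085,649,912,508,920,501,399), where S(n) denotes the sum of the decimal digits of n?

9+6+0+7+0+7+2+2+3+8+3+8+4+9+7+5+2+2+5+5+6+4+6+0+8+5+6+4+9+9+1+2+5+0+8+9+2+0+5+0+1+3+9+9 = 205

205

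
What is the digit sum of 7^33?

7^33 = 7730993719707444524137094407
Sum of its 28 digits: 127.

127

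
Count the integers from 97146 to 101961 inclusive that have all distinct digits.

608

The integers in [97146, 101961] that have all distinct digits: 97146, 97148, 97150, 97152, 97153, 97154, …, 98764, 98765.
608 qualify.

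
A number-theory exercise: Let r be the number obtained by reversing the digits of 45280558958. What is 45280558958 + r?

Reverse of 45280558958 is 85985508254.
45280558958 + 85985508254 = 131266067212

131266067212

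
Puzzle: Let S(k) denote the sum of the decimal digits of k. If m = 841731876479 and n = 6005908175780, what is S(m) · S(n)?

S(841731876479) = 8+4+1+7+3+1+8+7+6+4+7+9 = 65.
S(6005908175780) = 6+0+0+5+9+0+8+1+7+5+7+8+0 = 56.
65 · 56 = 3640.

3640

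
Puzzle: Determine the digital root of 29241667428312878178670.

2+9+2+4+1+6+6+7+4+2+8+3+1+2+8+7+8+1+7+8+6+7+0 = 109
1+0+9 = 10
1+0 = 1
(Equivalently, 29241667428312878178670 mod 9 = 1.)

1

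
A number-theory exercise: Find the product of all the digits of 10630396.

1×0×6×3×0×3×9×6 = 0

0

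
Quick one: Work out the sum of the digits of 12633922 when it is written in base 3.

12633922 in base 3 is 212202212111001.
Digit sum: 2+1+2+2+0+2+2+1+2+1+1+1+0+0+1 = 18.

18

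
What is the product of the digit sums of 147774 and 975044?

870

S(147774) = 1+4+7+7+7+4 = 30.
S(975044) = 9+7+5+0+4+4 = 29.
30 · 29 = 870.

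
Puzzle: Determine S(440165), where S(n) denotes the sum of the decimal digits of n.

20

4+4+0+1+6+5 = 20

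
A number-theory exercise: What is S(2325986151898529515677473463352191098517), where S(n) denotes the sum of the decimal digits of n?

2+3+2+5+9+8+6+1+5+1+8+9+8+5+2+9+5+1+5+6+7+7+4+7+3+4+6+3+3+5+2+1+9+1+0+9+8+5+1+7 = 192

192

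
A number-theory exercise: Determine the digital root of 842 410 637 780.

5

8+4+2+4+1+0+6+3+7+7+8+0 = 50
5+0 = 5
(Equivalently, 842 410 637 780 mod 9 = 5.)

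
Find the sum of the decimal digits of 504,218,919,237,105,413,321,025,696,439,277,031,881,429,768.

5+0+4+2+1+8+9+1+9+2+3+7+1+0+5+4+1+3+3+2+1+0+2+5+6+9+6+4+3+9+2+7+7+0+3+1+8+8+1+4+2+9+7+6+8 = 188

188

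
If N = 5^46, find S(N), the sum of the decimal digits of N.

112

5^46 = 142108547152020037174224853515625
Sum of its 33 digits: 112.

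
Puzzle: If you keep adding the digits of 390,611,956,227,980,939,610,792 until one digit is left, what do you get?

3+9+0+6+1+1+9+5+6+2+2+7+9+8+0+9+3+9+6+1+0+7+9+2 = 114
1+1+4 = 6

6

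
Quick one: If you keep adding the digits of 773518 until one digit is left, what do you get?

4

7+7+3+5+1+8 = 31
3+1 = 4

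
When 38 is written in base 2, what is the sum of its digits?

3

38 in base 2 is 100110.
Digit sum: 1+0+0+1+1+0 = 3.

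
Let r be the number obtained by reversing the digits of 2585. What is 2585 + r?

Reverse of 2585 is 5852.
2585 + 5852 = 8437

8437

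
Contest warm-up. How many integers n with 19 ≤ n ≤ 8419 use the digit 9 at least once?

2245

The integers in [19, 8419] that use the digit 9 at least once: 19, 29, 39, 49, 59, 69, …, 8409, 8419.
2245 qualify.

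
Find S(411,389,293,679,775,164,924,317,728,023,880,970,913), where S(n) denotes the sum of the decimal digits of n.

185

4+1+1+3+8+9+2+9+3+6+7+9+7+7+5+1+6+4+9+2+4+3+1+7+7+2+8+0+2+3+8+8+0+9+7+0+9+1+3 = 185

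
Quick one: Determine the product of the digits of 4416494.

13824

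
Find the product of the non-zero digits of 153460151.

1×5×3×4×6×1×5×1 = 1800

1800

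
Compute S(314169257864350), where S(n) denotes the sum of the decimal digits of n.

3+1+4+1+6+9+2+5+7+8+6+4+3+5+0 = 64

64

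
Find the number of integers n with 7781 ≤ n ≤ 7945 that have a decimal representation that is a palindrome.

The integers in [7781, 7945] that have a decimal representation that is a palindrome: 7887.
1 qualifies.

1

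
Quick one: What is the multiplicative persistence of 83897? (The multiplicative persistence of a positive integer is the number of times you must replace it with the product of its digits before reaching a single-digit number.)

83897 → 12096 → 0 (2 steps)

2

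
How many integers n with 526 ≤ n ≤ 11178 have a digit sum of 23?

The integers in [526, 11178] that have a digit sum of 23: 599, 689, 698, 779, 788, 797, …, 10985, 10994.
501 qualify.

501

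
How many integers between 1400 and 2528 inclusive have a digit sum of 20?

The integers in [1400, 2528] that have a digit sum of 20: 1469, 1478, 1487, 1496, 1559, 1568, …, 2486, 2495.
54 qualify.

54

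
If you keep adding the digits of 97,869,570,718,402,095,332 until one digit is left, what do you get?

5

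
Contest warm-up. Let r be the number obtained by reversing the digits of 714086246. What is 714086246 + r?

Reverse of 714086246 is 642680417.
714086246 + 642680417 = 1356766663

1356766663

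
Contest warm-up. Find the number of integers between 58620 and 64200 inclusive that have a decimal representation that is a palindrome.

56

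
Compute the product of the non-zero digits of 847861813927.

32514048

8×4×7×8×6×1×8×1×3×9×2×7 = 32514048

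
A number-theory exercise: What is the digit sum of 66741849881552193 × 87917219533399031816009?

165

66741849881552193 × 87917219533399031816009 = 5867757868101586320340621702120506457737
Sum of its 40 digits: 165.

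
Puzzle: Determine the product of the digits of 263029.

2×6×3×0×2×9 = 0

0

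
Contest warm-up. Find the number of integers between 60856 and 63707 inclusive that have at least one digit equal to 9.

The integers in [60856, 63707] that have at least one digit equal to 9: 60859, 60869, 60879, 60889, 60890, 60891, …, 63698, 63699.
789 qualify.

789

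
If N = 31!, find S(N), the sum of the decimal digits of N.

135

31! = 8222838654177922817725562880000000
Sum of its 34 digits: 135.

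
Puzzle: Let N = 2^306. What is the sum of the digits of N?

2^306 = 130370302485407109521180524058200202307293977194619920040712988758680403184853549195737432064
Sum of its 93 digits: 370.

370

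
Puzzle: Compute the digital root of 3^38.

9

The digital root of n equals n mod 9 (or 9 when 9 | n), so we need 3^38 mod 9.
3^38 ≡ 0 (mod 9), so the digital root is 9.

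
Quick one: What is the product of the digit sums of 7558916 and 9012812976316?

2255

S(7558916) = 7+5+5+8+9+1+6 = 41.
S(9012812976316) = 9+0+1+2+8+1+2+9+7+6+3+1+6 = 55.
41 · 55 = 2255.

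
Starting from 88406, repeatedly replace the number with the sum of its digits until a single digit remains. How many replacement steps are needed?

88406 → 26 → 8 (2 steps)

2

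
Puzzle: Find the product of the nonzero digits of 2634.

144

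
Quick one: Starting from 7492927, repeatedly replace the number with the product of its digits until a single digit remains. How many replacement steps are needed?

7492927 → 63504 → 0 (2 steps)

2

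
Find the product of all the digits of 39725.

3×9×7×2×5 = 1890

1890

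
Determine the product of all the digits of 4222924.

2304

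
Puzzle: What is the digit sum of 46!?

216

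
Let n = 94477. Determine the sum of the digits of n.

31

9+4+4+7+7 = 31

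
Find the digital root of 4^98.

7

The digital root of n equals n mod 9 (or 9 when 9 | n), so we need 4^98 mod 9.
4^98 ≡ 7 (mod 9), so the digital root is 7.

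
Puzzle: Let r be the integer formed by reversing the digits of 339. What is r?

933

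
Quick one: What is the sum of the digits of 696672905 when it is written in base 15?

33

696672905 in base 15 is 41266905.
Digit sum: 4+1+2+6+6+9+0+5 = 33.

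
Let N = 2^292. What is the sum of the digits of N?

394

2^292 = 7957171782556586274486115970349133441607298412757563479047423630290551952200534008528896
Sum of its 88 digits: 394.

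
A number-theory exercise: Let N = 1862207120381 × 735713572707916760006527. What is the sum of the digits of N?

128

1862207120381 × 735713572707916760006527 = 1370051053657627142053202111434726787
Sum of its 37 digits: 128.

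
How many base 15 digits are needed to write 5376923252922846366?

16

5376923252922846366 in base 15 is C42BC2827DC9CEE6, which has 16 digits.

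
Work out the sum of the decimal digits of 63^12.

126

63^12 = 3909188328478827879681
Sum of its 22 digits: 126.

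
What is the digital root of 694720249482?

3

6+9+4+7+2+0+2+4+9+4+8+2 = 57
5+7 = 12
1+2 = 3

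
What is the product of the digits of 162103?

1×6×2×1×0×3 = 0

0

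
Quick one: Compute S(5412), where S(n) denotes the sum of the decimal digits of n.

12

5+4+1+2 = 12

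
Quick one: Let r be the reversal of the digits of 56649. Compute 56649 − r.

Reverse of 56649 is 94665.
56649 − 94665 = -38016

-38016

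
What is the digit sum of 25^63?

415

25^63 = 11754943508222875079687365372222456778186655567720875215087517062784172594547271728515625
Sum of its 89 digits: 415.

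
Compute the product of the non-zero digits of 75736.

7×5×7×3×6 = 4410

4410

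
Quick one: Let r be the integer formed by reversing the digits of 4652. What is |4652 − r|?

2088

Reverse of 4652 is 2564.
|4652 − 2564| = 2088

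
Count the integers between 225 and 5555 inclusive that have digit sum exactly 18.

378

The integers in [225, 5555] that have digit sum exactly 18: 279, 288, 297, 369, 378, 387, …, 5544, 5553.
378 qualify.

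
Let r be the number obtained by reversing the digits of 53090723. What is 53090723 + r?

85799758

Reverse of 53090723 is 32709035.
53090723 + 32709035 = 85799758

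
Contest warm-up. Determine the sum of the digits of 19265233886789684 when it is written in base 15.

19265233886789684 in base 15 is 9D73CE28427A3E.
Digit sum: 9+13+7+3+12+14+2+8+4+2+7+10+3+14 = 108.

108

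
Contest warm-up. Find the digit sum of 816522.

8+1+6+5+2+2 = 24

24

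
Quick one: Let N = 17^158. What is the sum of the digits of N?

847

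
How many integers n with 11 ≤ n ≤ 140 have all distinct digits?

105

The integers in [11, 140] that have all distinct digits: 12, 13, 14, 15, 16, 17, …, 139, 140.
105 qualify.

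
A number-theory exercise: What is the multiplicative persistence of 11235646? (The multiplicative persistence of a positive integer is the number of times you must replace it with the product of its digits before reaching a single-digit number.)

11235646 → 4320 → 0 (2 steps)

2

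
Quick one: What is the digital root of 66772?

1

6+6+7+7+2 = 28
2+8 = 10
1+0 = 1
(Equivalently, 66772 mod 9 = 1.)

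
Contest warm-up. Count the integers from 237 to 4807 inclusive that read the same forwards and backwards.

114

The integers in [237, 4807] that read the same forwards and backwards: 242, 252, 262, 272, 282, 292, …, 4664, 4774.
114 qualify.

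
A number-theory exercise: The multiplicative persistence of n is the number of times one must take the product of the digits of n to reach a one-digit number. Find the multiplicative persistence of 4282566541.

4282566541 → 460800 → 0 (2 steps)

2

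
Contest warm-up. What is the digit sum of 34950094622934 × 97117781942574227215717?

168

34950094622934 × 97117781942574227215717 = 3394275668462440219782201083793453678
Sum of its 37 digits: 168.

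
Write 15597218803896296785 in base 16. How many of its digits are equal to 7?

2

15597218803896296785 in base 16 is D87473DD52482551.
The digit 7 appears 2 times.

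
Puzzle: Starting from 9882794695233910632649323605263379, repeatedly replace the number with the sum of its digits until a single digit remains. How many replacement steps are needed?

3

9882794695233910632649323605263379 → 164 → 11 → 2 (3 steps)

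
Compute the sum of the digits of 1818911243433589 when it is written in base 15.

1818911243433589 in base 15 is E0440C7A660E4.
Digit sum: 14+0+4+4+0+12+7+10+6+6+0+14+4 = 81.

81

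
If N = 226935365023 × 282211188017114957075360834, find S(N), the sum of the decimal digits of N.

194

226935365023 × 282211188017114957075360834 = 64043698966238466355249987383227709182
Sum of its 38 digits: 194.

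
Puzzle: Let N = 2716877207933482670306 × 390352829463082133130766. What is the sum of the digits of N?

185

2716877207933482670306 × 390352829463082133130766 = 1060540705420593497080618237730468037563234396
Sum of its 46 digits: 185.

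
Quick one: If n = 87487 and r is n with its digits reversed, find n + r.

165965

Reverse of 87487 is 78478.
87487 + 78478 = 165965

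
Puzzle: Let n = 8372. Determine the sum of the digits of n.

20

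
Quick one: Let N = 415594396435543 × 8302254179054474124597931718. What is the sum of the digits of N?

197

415594396435543 × 8302254179054474124597931718 = 3450370314598608716817828998841209302252874
Sum of its 43 digits: 197.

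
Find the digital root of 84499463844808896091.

4

8+4+4+9+9+4+6+3+8+4+4+8+0+8+8+9+6+0+9+1 = 112
1+1+2 = 4
(Equivalently, 84499463844808896091 mod 9 = 4.)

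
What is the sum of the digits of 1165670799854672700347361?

1+1+6+5+6+7+0+7+9+9+8+5+4+6+7+2+7+0+0+3+4+7+3+6+1 = 114

114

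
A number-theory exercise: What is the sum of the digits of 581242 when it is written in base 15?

581242 in base 15 is B7347.
Digit sum: 11+7+3+4+7 = 32.

32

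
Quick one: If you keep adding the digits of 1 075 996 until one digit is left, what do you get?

1+0+7+5+9+9+6 = 37
3+7 = 10
1+0 = 1

1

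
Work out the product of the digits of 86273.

2016

8×6×2×7×3 = 2016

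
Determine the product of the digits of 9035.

0

9×0×3×5 = 0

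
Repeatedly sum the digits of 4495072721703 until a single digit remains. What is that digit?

6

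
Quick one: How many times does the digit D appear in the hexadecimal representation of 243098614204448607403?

243098614204448607403 in base 16 is D2DABC5A095E38CAB.
The digit D appears 2 times.

2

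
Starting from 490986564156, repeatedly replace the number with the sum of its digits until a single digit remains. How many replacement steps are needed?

490986564156 → 63 → 9 (2 steps)

2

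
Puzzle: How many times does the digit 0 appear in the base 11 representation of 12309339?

12309339 in base 11 is 6A48209.
The digit 0 appears 1 time.

1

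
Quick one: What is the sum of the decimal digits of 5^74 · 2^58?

5^74 · 2^58 = 1525878906250000000000000000000000000000000000000000000000000000000000
Sum of its 70 digits: 58.

58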